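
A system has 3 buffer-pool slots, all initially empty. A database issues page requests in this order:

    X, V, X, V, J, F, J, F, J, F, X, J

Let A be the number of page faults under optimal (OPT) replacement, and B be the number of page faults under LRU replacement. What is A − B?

Under OPT: F F . . F F . . . . . . → 4 faults.
Under LRU: F F . . F F . . . . F . → 5 faults.
A − B = 4 − 5 = -1.

-1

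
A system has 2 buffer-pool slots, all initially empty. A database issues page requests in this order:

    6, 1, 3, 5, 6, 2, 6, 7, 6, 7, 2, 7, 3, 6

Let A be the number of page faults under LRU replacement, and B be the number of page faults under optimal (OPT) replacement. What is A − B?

1

Under LRU: F F F F F F . F . . F . F F → 10 faults.
Under OPT: F F F F . F . F . . F . F F → 9 faults.
A − B = 10 − 9 = 1.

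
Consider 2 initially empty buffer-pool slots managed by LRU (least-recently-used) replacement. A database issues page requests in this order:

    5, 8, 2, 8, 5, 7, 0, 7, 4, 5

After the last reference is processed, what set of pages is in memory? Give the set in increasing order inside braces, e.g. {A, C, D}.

{4, 5}

5 → fault, frames [5]
8 → fault, frames [5, 8]
2 → fault, evict 5, frames [8, 2]
8 → hit
5 → fault, evict 2, frames [8, 5]
7 → fault, evict 8, frames [5, 7]
0 → fault, evict 5, frames [7, 0]
7 → hit
4 → fault, evict 0, frames [7, 4]
5 → fault, evict 7, frames [4, 5]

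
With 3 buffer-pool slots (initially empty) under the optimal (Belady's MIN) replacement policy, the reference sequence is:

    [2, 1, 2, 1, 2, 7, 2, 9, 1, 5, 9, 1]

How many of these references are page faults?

5

2 -> miss, frames {2}
1 -> miss, frames {2,1}
2 -> hit
1 -> hit
2 -> hit
7 -> miss, frames {2,1,7}
2 -> hit
9 -> miss, evict 7, frames {2,1,9}
1 -> hit
5 -> miss, evict 2, frames {1,9,5}
9 -> hit
1 -> hit
Page faults: 5.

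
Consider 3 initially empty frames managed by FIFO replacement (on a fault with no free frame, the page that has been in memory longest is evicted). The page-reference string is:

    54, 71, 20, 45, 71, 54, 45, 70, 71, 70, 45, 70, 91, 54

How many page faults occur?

54 -> fault, frames {54}
71 -> fault, frames {54,71}
20 -> fault, frames {54,71,20}
45 -> fault, evict 54, frames {71,20,45}
71 -> hit
54 -> fault, evict 71, frames {20,45,54}
45 -> hit
70 -> fault, evict 20, frames {45,54,70}
71 -> fault, evict 45, frames {54,70,71}
70 -> hit
45 -> fault, evict 54, frames {70,71,45}
70 -> hit
91 -> fault, evict 70, frames {71,45,91}
54 -> fault, evict 71, frames {45,91,54}
Page faults: 10.

10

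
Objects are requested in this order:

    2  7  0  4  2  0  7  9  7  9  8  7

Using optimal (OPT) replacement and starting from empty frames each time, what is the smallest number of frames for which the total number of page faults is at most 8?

f=1: 12 faults
f=2: 8 faults
f=3: 7 faults
f=4: 6 faults
f=5: 6 faults
f=6: 6 faults
Smallest f with faults ≤ 8 is 2.

2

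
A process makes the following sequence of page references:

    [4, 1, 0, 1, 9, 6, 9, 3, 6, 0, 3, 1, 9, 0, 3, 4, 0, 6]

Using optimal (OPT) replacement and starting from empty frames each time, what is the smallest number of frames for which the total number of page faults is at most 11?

f=1: 18 faults
f=2: 12 faults
f=3: 10 faults
f=4: 8 faults
f=5: 7 faults
f=6: 6 faults
Smallest f with faults ≤ 11 is 3.

3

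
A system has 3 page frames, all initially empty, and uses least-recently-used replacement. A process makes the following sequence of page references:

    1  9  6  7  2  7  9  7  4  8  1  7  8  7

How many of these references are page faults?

1 → fault, frames {1}
9 → fault, frames {1,9}
6 → fault, frames {1,9,6}
7 → fault, evict 1, frames {9,6,7}
2 → fault, evict 9, frames {6,7,2}
7 → hit
9 → fault, evict 6, frames {2,7,9}
7 → hit
4 → fault, evict 2, frames {9,7,4}
8 → fault, evict 9, frames {7,4,8}
1 → fault, evict 7, frames {4,8,1}
7 → fault, evict 4, frames {8,1,7}
8 → hit
7 → hit
Page faults: 10.

10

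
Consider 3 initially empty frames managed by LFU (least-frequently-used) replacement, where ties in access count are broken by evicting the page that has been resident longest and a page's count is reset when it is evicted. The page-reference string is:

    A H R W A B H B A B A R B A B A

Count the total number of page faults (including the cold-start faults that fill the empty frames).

A: miss, frames [A]
H: miss, frames [A, H]
R: miss, frames [A, H, R]
W: miss, evict A, frames [H, R, W]
A: miss, evict H, frames [R, W, A]
B: miss, evict R, frames [W, A, B]
H: miss, evict W, frames [A, B, H]
B: hit
A: hit
B: hit
A: hit
R: miss, evict H, frames [A, B, R]
B: hit
A: hit
B: hit
A: hit
Page faults: 8.

8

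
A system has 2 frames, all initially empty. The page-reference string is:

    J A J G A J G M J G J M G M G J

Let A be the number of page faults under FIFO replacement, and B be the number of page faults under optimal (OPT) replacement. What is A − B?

2

Under FIFO: F F . F . F . F . F F F F . . F → 10 faults.
Under OPT: F F . F . F . F . F . F . . . F → 8 faults.
A − B = 10 − 8 = 2.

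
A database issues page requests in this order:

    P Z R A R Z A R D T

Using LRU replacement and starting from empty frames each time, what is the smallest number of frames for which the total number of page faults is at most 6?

f=1: 10 faults
f=2: 9 faults
f=3: 6 faults
f=4: 6 faults
f=5: 6 faults
f=6: 6 faults
Smallest f with faults ≤ 6 is 3.

3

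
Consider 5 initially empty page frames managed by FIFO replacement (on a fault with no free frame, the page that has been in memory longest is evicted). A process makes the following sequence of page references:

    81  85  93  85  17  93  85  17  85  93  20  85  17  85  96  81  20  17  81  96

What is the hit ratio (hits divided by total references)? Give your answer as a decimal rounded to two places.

81 -> fault, frames [81]
85 -> fault, frames [81, 85]
93 -> fault, frames [81, 85, 93]
85 -> hit
17 -> fault, frames [81, 85, 93, 17]
93 -> hit
85 -> hit
17 -> hit
85 -> hit
93 -> hit
20 -> fault, frames [81, 85, 93, 17, 20]
85 -> hit
17 -> hit
85 -> hit
96 -> fault, evict 81, frames [85, 93, 17, 20, 96]
81 -> fault, evict 85, frames [93, 17, 20, 96, 81]
20 -> hit
17 -> hit
81 -> hit
96 -> hit
Hits: 13 of 20 references → 13/20 = 0.6500.

0.65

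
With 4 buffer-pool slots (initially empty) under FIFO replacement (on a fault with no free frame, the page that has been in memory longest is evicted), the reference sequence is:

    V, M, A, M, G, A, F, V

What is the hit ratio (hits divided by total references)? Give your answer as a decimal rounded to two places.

V → miss, frames (V)
M → miss, frames (V M)
A → miss, frames (V M A)
M → hit
G → miss, frames (V M A G)
A → hit
F → miss, evict V, frames (M A G F)
V → miss, evict M, frames (A G F V)
Hits: 2 of 8 references → 2/8 = 0.2500.

0.25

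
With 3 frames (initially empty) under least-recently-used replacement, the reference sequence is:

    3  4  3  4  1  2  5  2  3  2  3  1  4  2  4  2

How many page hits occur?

3: miss, frames (3)
4: miss, frames (3 4)
3: hit
4: hit
1: miss, frames (3 4 1)
2: miss, evict 3, frames (4 1 2)
5: miss, evict 4, frames (1 2 5)
2: hit
3: miss, evict 1, frames (5 2 3)
2: hit
3: hit
1: miss, evict 5, frames (2 3 1)
4: miss, evict 2, frames (3 1 4)
2: miss, evict 3, frames (1 4 2)
4: hit
2: hit
Hits: 7.

7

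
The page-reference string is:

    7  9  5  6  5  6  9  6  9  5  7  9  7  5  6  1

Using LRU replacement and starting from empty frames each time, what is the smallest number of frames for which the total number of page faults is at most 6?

4

f=1: 16 faults
f=2: 11 faults
f=3: 7 faults
f=4: 5 faults
f=5: 5 faults
Smallest f with faults ≤ 6 is 4.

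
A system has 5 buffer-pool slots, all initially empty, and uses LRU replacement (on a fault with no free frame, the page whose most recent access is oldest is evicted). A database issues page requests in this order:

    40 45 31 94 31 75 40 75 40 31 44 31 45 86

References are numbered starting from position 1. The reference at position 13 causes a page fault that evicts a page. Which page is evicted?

pos 1: 40 → fault, frames {40}
pos 2: 45 → fault, frames {40,45}
pos 3: 31 → fault, frames {40,45,31}
pos 4: 94 → fault, frames {40,45,31,94}
pos 5: 31 → hit
pos 6: 75 → fault, frames {40,45,94,31,75}
pos 7: 40 → hit
pos 8: 75 → hit
pos 9: 40 → hit
pos 10: 31 → hit
pos 11: 44 → fault, evict 45, frames {94,75,40,31,44}
pos 12: 31 → hit
pos 13: 45 → fault, evict 94, frames {75,40,44,31,45}
At position 13, page 94 is evicted.

94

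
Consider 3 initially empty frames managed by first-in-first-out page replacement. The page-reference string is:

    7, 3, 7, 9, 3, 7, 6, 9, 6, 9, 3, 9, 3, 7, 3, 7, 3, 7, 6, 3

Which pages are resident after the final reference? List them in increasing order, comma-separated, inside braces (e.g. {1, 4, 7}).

7 -> miss, frames {7}
3 -> miss, frames {7,3}
7 -> hit
9 -> miss, frames {7,3,9}
3 -> hit
7 -> hit
6 -> miss, evict 7, frames {3,9,6}
9 -> hit
6 -> hit
9 -> hit
3 -> hit
9 -> hit
3 -> hit
7 -> miss, evict 3, frames {9,6,7}
3 -> miss, evict 9, frames {6,7,3}
7 -> hit
3 -> hit
7 -> hit
6 -> hit
3 -> hit

{3, 6, 7}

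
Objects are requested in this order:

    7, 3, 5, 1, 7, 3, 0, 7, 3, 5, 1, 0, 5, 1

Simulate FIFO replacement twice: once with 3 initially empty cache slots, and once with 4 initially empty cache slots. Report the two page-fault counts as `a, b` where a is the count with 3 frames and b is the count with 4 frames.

9, 10

3 frames: F F F F F F F . . F F . . . → 9 faults.
4 frames: F F F F . . F F F F F F . . → 10 faults.
10 > 9: adding a frame increased faults — Belady's anomaly.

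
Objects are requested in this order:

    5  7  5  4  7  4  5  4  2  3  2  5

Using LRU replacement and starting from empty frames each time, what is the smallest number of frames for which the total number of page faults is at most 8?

f=1: 12 faults
f=2: 8 faults
f=3: 6 faults
f=4: 5 faults
f=5: 5 faults
Smallest f with faults ≤ 8 is 2.

2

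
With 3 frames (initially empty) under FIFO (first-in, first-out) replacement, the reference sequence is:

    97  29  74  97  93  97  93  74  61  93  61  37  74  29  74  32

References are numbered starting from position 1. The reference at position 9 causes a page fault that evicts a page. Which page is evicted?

pos 1: 97 -> fault, frames (97)
pos 2: 29 -> fault, frames (97 29)
pos 3: 74 -> fault, frames (97 29 74)
pos 4: 97 -> hit
pos 5: 93 -> fault, evict 97, frames (29 74 93)
pos 6: 97 -> fault, evict 29, frames (74 93 97)
pos 7: 93 -> hit
pos 8: 74 -> hit
pos 9: 61 -> fault, evict 74, frames (93 97 61)
At position 9, page 74 is evicted.

74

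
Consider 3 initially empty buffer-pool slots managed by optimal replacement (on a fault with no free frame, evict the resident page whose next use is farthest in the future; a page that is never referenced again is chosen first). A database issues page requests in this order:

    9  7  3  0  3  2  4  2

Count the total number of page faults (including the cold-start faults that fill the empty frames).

9: fault, frames {9}
7: fault, frames {9,7}
3: fault, frames {9,7,3}
0: fault, evict 7, frames {9,3,0}
3: hit
2: fault, evict 0, frames {9,3,2}
4: fault, evict 3, frames {9,2,4}
2: hit
Page faults: 6.

6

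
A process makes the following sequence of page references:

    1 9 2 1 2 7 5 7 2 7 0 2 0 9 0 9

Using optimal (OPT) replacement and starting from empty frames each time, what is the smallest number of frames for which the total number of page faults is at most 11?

2

f=1: 16 faults
f=2: 8 faults
f=3: 7 faults
f=4: 6 faults
f=5: 6 faults
f=6: 6 faults
Smallest f with faults ≤ 11 is 2.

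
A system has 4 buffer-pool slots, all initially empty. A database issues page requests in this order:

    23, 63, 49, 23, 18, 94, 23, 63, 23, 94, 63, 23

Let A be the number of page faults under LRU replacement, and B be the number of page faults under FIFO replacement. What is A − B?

Under LRU: F F F . F F . F . . . . → 6 faults.
Under FIFO: F F F . F F F F . . . . → 7 faults.
A − B = 6 − 7 = -1.

-1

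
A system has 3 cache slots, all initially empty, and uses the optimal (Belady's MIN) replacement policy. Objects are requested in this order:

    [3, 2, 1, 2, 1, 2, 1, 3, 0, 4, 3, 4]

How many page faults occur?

5

3: fault, frames [3]
2: fault, frames [3, 2]
1: fault, frames [3, 2, 1]
2: hit
1: hit
2: hit
1: hit
3: hit
0: fault, evict 1, frames [3, 2, 0]
4: fault, evict 0, frames [3, 2, 4]
3: hit
4: hit
Page faults: 5.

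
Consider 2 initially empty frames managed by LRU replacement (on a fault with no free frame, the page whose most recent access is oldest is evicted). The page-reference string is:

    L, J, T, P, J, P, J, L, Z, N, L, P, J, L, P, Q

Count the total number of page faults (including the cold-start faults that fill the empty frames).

14

L -> miss, frames [L]
J -> miss, frames [L, J]
T -> miss, evict L, frames [J, T]
P -> miss, evict J, frames [T, P]
J -> miss, evict T, frames [P, J]
P -> hit
J -> hit
L -> miss, evict P, frames [J, L]
Z -> miss, evict J, frames [L, Z]
N -> miss, evict L, frames [Z, N]
L -> miss, evict Z, frames [N, L]
P -> miss, evict N, frames [L, P]
J -> miss, evict L, frames [P, J]
L -> miss, evict P, frames [J, L]
P -> miss, evict J, frames [L, P]
Q -> miss, evict L, frames [P, Q]
Page faults: 14.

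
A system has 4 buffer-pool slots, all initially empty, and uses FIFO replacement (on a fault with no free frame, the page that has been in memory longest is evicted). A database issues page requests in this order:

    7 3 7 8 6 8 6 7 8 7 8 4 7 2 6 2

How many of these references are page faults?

7

7 → miss, frames [7]
3 → miss, frames [7, 3]
7 → hit
8 → miss, frames [7, 3, 8]
6 → miss, frames [7, 3, 8, 6]
8 → hit
6 → hit
7 → hit
8 → hit
7 → hit
8 → hit
4 → miss, evict 7, frames [3, 8, 6, 4]
7 → miss, evict 3, frames [8, 6, 4, 7]
2 → miss, evict 8, frames [6, 4, 7, 2]
6 → hit
2 → hit
Page faults: 7.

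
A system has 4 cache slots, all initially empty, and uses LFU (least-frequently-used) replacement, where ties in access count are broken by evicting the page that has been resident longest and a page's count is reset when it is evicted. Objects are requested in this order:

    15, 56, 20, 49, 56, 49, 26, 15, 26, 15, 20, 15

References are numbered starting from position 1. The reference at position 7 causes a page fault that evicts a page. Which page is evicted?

15

pos 1: 15: fault, frames (15)
pos 2: 56: fault, frames (15 56)
pos 3: 20: fault, frames (15 56 20)
pos 4: 49: fault, frames (15 56 20 49)
pos 5: 56: hit
pos 6: 49: hit
pos 7: 26: fault, evict 15, frames (56 20 49 26)
At position 7, page 15 is evicted.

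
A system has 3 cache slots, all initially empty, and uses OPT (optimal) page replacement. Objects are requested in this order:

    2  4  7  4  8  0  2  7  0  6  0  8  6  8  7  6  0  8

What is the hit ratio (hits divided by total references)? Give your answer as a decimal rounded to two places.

2: fault, frames {2}
4: fault, frames {2,4}
7: fault, frames {2,4,7}
4: hit
8: fault, evict 4, frames {2,7,8}
0: fault, evict 8, frames {2,7,0}
2: hit
7: hit
0: hit
6: fault, evict 2, frames {7,0,6}
0: hit
8: fault, evict 0, frames {7,6,8}
6: hit
8: hit
7: hit
6: hit
0: fault, evict 6, frames {7,8,0}
8: hit
Hits: 10 of 18 references → 10/18 = 0.5556.

0.56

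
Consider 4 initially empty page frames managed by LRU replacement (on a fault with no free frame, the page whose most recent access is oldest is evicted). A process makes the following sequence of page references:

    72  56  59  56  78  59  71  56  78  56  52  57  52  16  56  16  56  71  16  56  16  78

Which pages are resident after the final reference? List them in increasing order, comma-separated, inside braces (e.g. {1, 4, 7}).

72 -> miss, frames [72]
56 -> miss, frames [72, 56]
59 -> miss, frames [72, 56, 59]
56 -> hit
78 -> miss, frames [72, 59, 56, 78]
59 -> hit
71 -> miss, evict 72, frames [56, 78, 59, 71]
56 -> hit
78 -> hit
56 -> hit
52 -> miss, evict 59, frames [71, 78, 56, 52]
57 -> miss, evict 71, frames [78, 56, 52, 57]
52 -> hit
16 -> miss, evict 78, frames [56, 57, 52, 16]
56 -> hit
16 -> hit
56 -> hit
71 -> miss, evict 57, frames [52, 16, 56, 71]
16 -> hit
56 -> hit
16 -> hit
78 -> miss, evict 52, frames [71, 56, 16, 78]

{16, 56, 71, 78}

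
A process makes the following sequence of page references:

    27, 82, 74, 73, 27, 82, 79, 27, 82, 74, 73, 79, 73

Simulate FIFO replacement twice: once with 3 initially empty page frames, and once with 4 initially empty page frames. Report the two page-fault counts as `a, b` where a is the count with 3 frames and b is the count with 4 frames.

9, 10

3 frames: F F F F F F F . . F F . . → 9 faults.
4 frames: F F F F . . F F F F F F . → 10 faults.
10 > 9: adding a frame increased faults — Belady's anomaly.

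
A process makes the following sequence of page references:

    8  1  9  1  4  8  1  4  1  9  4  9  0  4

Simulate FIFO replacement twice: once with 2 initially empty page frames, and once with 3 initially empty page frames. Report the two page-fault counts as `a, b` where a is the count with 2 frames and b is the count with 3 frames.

10, 9

2 frames: F F F . F F F F . F . . F F → 10 faults.
3 frames: F F F . F F F . . F F . F . → 9 faults.
9 < 10: adding a frame reduced faults, as is typical.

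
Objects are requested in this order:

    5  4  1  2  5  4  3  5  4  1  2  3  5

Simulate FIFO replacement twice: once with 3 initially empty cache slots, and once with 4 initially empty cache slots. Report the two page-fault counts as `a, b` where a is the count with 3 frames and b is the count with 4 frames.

10, 11

3 frames: F F F F F F F . . F F . F → 10 faults.
4 frames: F F F F . . F F F F F F F → 11 faults.
11 > 10: adding a frame increased faults — Belady's anomaly.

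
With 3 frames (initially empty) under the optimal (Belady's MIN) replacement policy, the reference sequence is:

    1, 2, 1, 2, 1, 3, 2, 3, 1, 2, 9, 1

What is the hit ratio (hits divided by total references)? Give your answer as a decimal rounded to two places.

1 → miss, frames (1)
2 → miss, frames (1 2)
1 → hit
2 → hit
1 → hit
3 → miss, frames (1 2 3)
2 → hit
3 → hit
1 → hit
2 → hit
9 → miss, evict 3, frames (1 2 9)
1 → hit
Hits: 8 of 12 references → 8/12 = 0.6667.

0.67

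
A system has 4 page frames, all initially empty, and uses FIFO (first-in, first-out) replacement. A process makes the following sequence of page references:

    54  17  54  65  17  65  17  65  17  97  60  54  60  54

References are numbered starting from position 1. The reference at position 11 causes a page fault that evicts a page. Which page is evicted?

54

pos 1: 54 -> fault, frames {54}
pos 2: 17 -> fault, frames {54,17}
pos 3: 54 -> hit
pos 4: 65 -> fault, frames {54,17,65}
pos 5: 17 -> hit
pos 6: 65 -> hit
pos 7: 17 -> hit
pos 8: 65 -> hit
pos 9: 17 -> hit
pos 10: 97 -> fault, frames {54,17,65,97}
pos 11: 60 -> fault, evict 54, frames {17,65,97,60}
At position 11, page 54 is evicted.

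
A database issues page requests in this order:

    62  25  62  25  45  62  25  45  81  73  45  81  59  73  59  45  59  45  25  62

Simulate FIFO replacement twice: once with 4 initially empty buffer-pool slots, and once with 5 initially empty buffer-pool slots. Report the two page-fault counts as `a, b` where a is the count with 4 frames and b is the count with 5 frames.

8, 7

4 frames: F F . . F . . . F F . . F . . . . . F F → 8 faults.
5 frames: F F . . F . . . F F . . F . . . . . . F → 7 faults.
7 < 8: adding a frame reduced faults, as is typical.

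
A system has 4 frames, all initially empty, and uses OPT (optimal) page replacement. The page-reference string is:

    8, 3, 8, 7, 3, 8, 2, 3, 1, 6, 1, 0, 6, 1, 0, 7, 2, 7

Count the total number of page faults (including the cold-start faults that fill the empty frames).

8: miss, frames [8]
3: miss, frames [8, 3]
8: hit
7: miss, frames [8, 3, 7]
3: hit
8: hit
2: miss, frames [8, 3, 7, 2]
3: hit
1: miss, evict 3, frames [8, 7, 2, 1]
6: miss, evict 8, frames [7, 2, 1, 6]
1: hit
0: miss, evict 2, frames [7, 1, 6, 0]
6: hit
1: hit
0: hit
7: hit
2: miss, evict 0, frames [7, 1, 6, 2]
7: hit
Page faults: 8.

8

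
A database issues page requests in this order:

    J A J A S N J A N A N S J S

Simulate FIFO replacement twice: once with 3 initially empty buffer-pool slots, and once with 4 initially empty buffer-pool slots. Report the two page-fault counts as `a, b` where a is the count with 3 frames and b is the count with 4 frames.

3 frames: F F . . F F F F . . . F . . → 7 faults.
4 frames: F F . . F F . . . . . . . . → 4 faults.
4 < 7: adding a frame reduced faults, as is typical.

7, 4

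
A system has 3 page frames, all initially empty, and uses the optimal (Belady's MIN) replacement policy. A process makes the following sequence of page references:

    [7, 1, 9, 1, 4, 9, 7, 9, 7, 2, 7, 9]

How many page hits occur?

7

7 → miss, frames [7]
1 → miss, frames [7, 1]
9 → miss, frames [7, 1, 9]
1 → hit
4 → miss, evict 1, frames [7, 9, 4]
9 → hit
7 → hit
9 → hit
7 → hit
2 → miss, evict 4, frames [7, 9, 2]
7 → hit
9 → hit
Hits: 7.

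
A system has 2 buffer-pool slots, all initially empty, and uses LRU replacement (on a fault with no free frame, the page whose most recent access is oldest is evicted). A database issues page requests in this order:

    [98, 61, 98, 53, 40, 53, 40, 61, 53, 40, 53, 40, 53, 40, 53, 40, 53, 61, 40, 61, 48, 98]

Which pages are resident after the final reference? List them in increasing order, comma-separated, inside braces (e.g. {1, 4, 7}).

{48, 98}

98 → miss, frames (98)
61 → miss, frames (98 61)
98 → hit
53 → miss, evict 61, frames (98 53)
40 → miss, evict 98, frames (53 40)
53 → hit
40 → hit
61 → miss, evict 53, frames (40 61)
53 → miss, evict 40, frames (61 53)
40 → miss, evict 61, frames (53 40)
53 → hit
40 → hit
53 → hit
40 → hit
53 → hit
40 → hit
53 → hit
61 → miss, evict 40, frames (53 61)
40 → miss, evict 53, frames (61 40)
61 → hit
48 → miss, evict 40, frames (61 48)
98 → miss, evict 61, frames (48 98)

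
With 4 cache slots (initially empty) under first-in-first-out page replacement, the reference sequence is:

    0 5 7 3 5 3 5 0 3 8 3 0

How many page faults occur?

0 → fault, frames (0)
5 → fault, frames (0 5)
7 → fault, frames (0 5 7)
3 → fault, frames (0 5 7 3)
5 → hit
3 → hit
5 → hit
0 → hit
3 → hit
8 → fault, evict 0, frames (5 7 3 8)
3 → hit
0 → fault, evict 5, frames (7 3 8 0)
Page faults: 6.

6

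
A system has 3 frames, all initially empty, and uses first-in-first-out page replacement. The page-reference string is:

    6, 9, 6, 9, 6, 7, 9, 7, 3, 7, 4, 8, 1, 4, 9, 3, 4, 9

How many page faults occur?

10

6 -> miss, frames [6]
9 -> miss, frames [6, 9]
6 -> hit
9 -> hit
6 -> hit
7 -> miss, frames [6, 9, 7]
9 -> hit
7 -> hit
3 -> miss, evict 6, frames [9, 7, 3]
7 -> hit
4 -> miss, evict 9, frames [7, 3, 4]
8 -> miss, evict 7, frames [3, 4, 8]
1 -> miss, evict 3, frames [4, 8, 1]
4 -> hit
9 -> miss, evict 4, frames [8, 1, 9]
3 -> miss, evict 8, frames [1, 9, 3]
4 -> miss, evict 1, frames [9, 3, 4]
9 -> hit
Page faults: 10.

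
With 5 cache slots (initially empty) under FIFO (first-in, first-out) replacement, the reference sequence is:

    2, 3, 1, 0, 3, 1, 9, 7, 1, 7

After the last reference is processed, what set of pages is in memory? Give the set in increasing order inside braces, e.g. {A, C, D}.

2 → miss, frames (2)
3 → miss, frames (2 3)
1 → miss, frames (2 3 1)
0 → miss, frames (2 3 1 0)
3 → hit
1 → hit
9 → miss, frames (2 3 1 0 9)
7 → miss, evict 2, frames (3 1 0 9 7)
1 → hit
7 → hit

{0, 1, 3, 7, 9}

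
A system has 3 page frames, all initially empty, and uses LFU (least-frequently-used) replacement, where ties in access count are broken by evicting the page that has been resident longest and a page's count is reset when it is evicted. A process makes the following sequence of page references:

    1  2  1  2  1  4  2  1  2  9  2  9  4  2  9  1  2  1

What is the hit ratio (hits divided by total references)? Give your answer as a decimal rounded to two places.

1: fault, frames (1)
2: fault, frames (1 2)
1: hit
2: hit
1: hit
4: fault, frames (1 2 4)
2: hit
1: hit
2: hit
9: fault, evict 4, frames (1 2 9)
2: hit
9: hit
4: fault, evict 9, frames (1 2 4)
2: hit
9: fault, evict 4, frames (1 2 9)
1: hit
2: hit
1: hit
Hits: 12 of 18 references → 12/18 = 0.6667.

0.67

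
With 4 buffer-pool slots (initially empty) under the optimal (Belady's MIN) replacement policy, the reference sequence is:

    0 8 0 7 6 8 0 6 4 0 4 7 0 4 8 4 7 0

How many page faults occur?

5

0: fault, frames (0)
8: fault, frames (0 8)
0: hit
7: fault, frames (0 8 7)
6: fault, frames (0 8 7 6)
8: hit
0: hit
6: hit
4: fault, evict 6, frames (0 8 7 4)
0: hit
4: hit
7: hit
0: hit
4: hit
8: hit
4: hit
7: hit
0: hit
Page faults: 5.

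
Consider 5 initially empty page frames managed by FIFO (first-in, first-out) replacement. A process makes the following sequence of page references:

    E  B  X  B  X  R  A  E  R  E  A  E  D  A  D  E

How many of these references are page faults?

7

E → miss, frames [E]
B → miss, frames [E, B]
X → miss, frames [E, B, X]
B → hit
X → hit
R → miss, frames [E, B, X, R]
A → miss, frames [E, B, X, R, A]
E → hit
R → hit
E → hit
A → hit
E → hit
D → miss, evict E, frames [B, X, R, A, D]
A → hit
D → hit
E → miss, evict B, frames [X, R, A, D, E]
Page faults: 7.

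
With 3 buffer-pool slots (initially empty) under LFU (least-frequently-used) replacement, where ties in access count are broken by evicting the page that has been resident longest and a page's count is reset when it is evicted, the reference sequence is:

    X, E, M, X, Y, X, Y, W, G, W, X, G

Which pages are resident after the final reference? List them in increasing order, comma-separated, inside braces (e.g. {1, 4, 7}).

{G, X, Y}

X -> miss, frames {X}
E -> miss, frames {X,E}
M -> miss, frames {X,E,M}
X -> hit
Y -> miss, evict E, frames {X,M,Y}
X -> hit
Y -> hit
W -> miss, evict M, frames {X,Y,W}
G -> miss, evict W, frames {X,Y,G}
W -> miss, evict G, frames {X,Y,W}
X -> hit
G -> miss, evict W, frames {X,Y,G}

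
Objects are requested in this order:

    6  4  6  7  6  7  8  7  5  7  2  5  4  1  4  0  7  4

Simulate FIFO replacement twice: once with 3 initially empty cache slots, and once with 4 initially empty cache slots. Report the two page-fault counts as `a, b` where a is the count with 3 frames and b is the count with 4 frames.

11, 10

3 frames: F F . F . . F . F . F . F F . F F F → 11 faults.
4 frames: F F . F . . F . F . F . F F . F F . → 10 faults.
10 < 11: adding a frame reduced faults, as is typical.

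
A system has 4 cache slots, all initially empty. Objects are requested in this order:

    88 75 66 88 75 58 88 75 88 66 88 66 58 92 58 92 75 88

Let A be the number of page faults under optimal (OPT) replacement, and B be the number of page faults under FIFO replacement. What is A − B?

-1

Under OPT: F F F . . F . . . . . . . F . . . . → 5 faults.
Under FIFO: F F F . . F . . . . . . . F . . . F → 6 faults.
A − B = 5 − 6 = -1.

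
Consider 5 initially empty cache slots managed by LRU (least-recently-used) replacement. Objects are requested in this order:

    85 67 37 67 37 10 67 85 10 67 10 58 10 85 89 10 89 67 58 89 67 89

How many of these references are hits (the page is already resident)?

16

85 -> miss, frames [85]
67 -> miss, frames [85, 67]
37 -> miss, frames [85, 67, 37]
67 -> hit
37 -> hit
10 -> miss, frames [85, 67, 37, 10]
67 -> hit
85 -> hit
10 -> hit
67 -> hit
10 -> hit
58 -> miss, frames [37, 85, 67, 10, 58]
10 -> hit
85 -> hit
89 -> miss, evict 37, frames [67, 58, 10, 85, 89]
10 -> hit
89 -> hit
67 -> hit
58 -> hit
89 -> hit
67 -> hit
89 -> hit
Hits: 16.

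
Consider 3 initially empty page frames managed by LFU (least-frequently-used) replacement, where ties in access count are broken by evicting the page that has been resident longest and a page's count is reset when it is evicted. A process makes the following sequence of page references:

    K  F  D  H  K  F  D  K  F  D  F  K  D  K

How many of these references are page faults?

7

K -> fault, frames [K]
F -> fault, frames [K, F]
D -> fault, frames [K, F, D]
H -> fault, evict K, frames [F, D, H]
K -> fault, evict F, frames [D, H, K]
F -> fault, evict D, frames [H, K, F]
D -> fault, evict H, frames [K, F, D]
K -> hit
F -> hit
D -> hit
F -> hit
K -> hit
D -> hit
K -> hit
Page faults: 7.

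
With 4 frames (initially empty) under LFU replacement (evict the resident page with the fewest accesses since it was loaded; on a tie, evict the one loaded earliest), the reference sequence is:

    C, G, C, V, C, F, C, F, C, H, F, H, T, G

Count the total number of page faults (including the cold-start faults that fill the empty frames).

C → miss, frames {C}
G → miss, frames {C,G}
C → hit
V → miss, frames {C,G,V}
C → hit
F → miss, frames {C,G,V,F}
C → hit
F → hit
C → hit
H → miss, evict G, frames {C,V,F,H}
F → hit
H → hit
T → miss, evict V, frames {C,F,H,T}
G → miss, evict T, frames {C,F,H,G}
Page faults: 7.

7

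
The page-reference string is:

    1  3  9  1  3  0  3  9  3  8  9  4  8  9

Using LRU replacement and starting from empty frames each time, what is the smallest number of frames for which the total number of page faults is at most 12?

f=1: 14 faults
f=2: 12 faults
f=3: 7 faults
f=4: 6 faults
f=5: 6 faults
f=6: 6 faults
Smallest f with faults ≤ 12 is 2.

2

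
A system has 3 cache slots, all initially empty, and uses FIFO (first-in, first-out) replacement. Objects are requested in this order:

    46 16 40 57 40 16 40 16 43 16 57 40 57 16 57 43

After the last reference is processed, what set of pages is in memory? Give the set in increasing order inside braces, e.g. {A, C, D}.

46 → miss, frames (46)
16 → miss, frames (46 16)
40 → miss, frames (46 16 40)
57 → miss, evict 46, frames (16 40 57)
40 → hit
16 → hit
40 → hit
16 → hit
43 → miss, evict 16, frames (40 57 43)
16 → miss, evict 40, frames (57 43 16)
57 → hit
40 → miss, evict 57, frames (43 16 40)
57 → miss, evict 43, frames (16 40 57)
16 → hit
57 → hit
43 → miss, evict 16, frames (40 57 43)

{40, 43, 57}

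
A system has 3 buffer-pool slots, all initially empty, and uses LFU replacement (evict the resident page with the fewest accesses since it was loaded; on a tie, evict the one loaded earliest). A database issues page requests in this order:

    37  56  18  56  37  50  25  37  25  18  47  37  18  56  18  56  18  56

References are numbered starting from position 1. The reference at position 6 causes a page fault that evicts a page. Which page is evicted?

pos 1: 37: miss, frames [37]
pos 2: 56: miss, frames [37, 56]
pos 3: 18: miss, frames [37, 56, 18]
pos 4: 56: hit
pos 5: 37: hit
pos 6: 50: miss, evict 18, frames [37, 56, 50]
At position 6, page 18 is evicted.

18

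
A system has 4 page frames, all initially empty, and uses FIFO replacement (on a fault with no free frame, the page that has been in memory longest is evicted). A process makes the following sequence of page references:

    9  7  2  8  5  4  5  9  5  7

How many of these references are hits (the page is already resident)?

2

9 -> fault, frames (9)
7 -> fault, frames (9 7)
2 -> fault, frames (9 7 2)
8 -> fault, frames (9 7 2 8)
5 -> fault, evict 9, frames (7 2 8 5)
4 -> fault, evict 7, frames (2 8 5 4)
5 -> hit
9 -> fault, evict 2, frames (8 5 4 9)
5 -> hit
7 -> fault, evict 8, frames (5 4 9 7)
Hits: 2.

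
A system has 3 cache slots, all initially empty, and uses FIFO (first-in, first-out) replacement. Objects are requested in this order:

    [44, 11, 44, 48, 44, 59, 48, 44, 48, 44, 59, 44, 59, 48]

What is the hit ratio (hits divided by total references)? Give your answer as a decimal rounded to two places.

44 → miss, frames {44}
11 → miss, frames {44,11}
44 → hit
48 → miss, frames {44,11,48}
44 → hit
59 → miss, evict 44, frames {11,48,59}
48 → hit
44 → miss, evict 11, frames {48,59,44}
48 → hit
44 → hit
59 → hit
44 → hit
59 → hit
48 → hit
Hits: 9 of 14 references → 9/14 = 0.6429.

0.64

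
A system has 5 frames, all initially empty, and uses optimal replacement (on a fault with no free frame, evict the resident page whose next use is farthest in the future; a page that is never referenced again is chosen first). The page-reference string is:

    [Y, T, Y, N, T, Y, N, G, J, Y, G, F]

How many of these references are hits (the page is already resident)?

Y: miss, frames (Y)
T: miss, frames (Y T)
Y: hit
N: miss, frames (Y T N)
T: hit
Y: hit
N: hit
G: miss, frames (Y T N G)
J: miss, frames (Y T N G J)
Y: hit
G: hit
F: miss, evict J, frames (Y T N G F)
Hits: 6.

6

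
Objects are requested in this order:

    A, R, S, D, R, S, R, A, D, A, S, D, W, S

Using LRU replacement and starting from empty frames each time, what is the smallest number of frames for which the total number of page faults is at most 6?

4

f=1: 14 faults
f=2: 12 faults
f=3: 8 faults
f=4: 5 faults
f=5: 5 faults
Smallest f with faults ≤ 6 is 4.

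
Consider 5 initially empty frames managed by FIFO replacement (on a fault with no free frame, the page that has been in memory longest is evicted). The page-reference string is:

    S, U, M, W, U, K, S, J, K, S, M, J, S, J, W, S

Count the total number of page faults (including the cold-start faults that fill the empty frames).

S -> miss, frames (S)
U -> miss, frames (S U)
M -> miss, frames (S U M)
W -> miss, frames (S U M W)
U -> hit
K -> miss, frames (S U M W K)
S -> hit
J -> miss, evict S, frames (U M W K J)
K -> hit
S -> miss, evict U, frames (M W K J S)
M -> hit
J -> hit
S -> hit
J -> hit
W -> hit
S -> hit
Page faults: 7.

7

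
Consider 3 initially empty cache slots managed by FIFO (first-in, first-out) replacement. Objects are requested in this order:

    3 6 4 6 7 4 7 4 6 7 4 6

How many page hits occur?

8

3 -> fault, frames {3}
6 -> fault, frames {3,6}
4 -> fault, frames {3,6,4}
6 -> hit
7 -> fault, evict 3, frames {6,4,7}
4 -> hit
7 -> hit
4 -> hit
6 -> hit
7 -> hit
4 -> hit
6 -> hit
Hits: 8.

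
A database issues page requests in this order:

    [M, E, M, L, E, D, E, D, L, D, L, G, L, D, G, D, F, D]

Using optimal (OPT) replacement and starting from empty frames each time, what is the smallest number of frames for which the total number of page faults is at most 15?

2

f=1: 18 faults
f=2: 8 faults
f=3: 6 faults
f=4: 6 faults
f=5: 6 faults
f=6: 6 faults
Smallest f with faults ≤ 15 is 2.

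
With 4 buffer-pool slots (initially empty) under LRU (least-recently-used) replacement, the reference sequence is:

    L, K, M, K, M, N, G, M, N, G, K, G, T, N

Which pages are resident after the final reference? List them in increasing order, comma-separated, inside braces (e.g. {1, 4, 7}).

{G, K, N, T}

L: fault, frames [L]
K: fault, frames [L, K]
M: fault, frames [L, K, M]
K: hit
M: hit
N: fault, frames [L, K, M, N]
G: fault, evict L, frames [K, M, N, G]
M: hit
N: hit
G: hit
K: hit
G: hit
T: fault, evict M, frames [N, K, G, T]
N: hit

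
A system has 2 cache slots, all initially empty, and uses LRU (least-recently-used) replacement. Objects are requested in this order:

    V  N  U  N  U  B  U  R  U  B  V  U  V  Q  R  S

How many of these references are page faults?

V: fault, frames (V)
N: fault, frames (V N)
U: fault, evict V, frames (N U)
N: hit
U: hit
B: fault, evict N, frames (U B)
U: hit
R: fault, evict B, frames (U R)
U: hit
B: fault, evict R, frames (U B)
V: fault, evict U, frames (B V)
U: fault, evict B, frames (V U)
V: hit
Q: fault, evict U, frames (V Q)
R: fault, evict V, frames (Q R)
S: fault, evict Q, frames (R S)
Page faults: 11.

11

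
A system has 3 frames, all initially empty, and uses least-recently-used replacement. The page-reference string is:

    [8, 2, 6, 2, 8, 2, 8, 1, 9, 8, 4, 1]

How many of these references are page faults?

7

8 -> fault, frames {8}
2 -> fault, frames {8,2}
6 -> fault, frames {8,2,6}
2 -> hit
8 -> hit
2 -> hit
8 -> hit
1 -> fault, evict 6, frames {2,8,1}
9 -> fault, evict 2, frames {8,1,9}
8 -> hit
4 -> fault, evict 1, frames {9,8,4}
1 -> fault, evict 9, frames {8,4,1}
Page faults: 7.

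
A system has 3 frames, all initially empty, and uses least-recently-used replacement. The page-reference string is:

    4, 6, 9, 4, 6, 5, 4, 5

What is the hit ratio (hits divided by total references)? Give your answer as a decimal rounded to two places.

4 -> miss, frames (4)
6 -> miss, frames (4 6)
9 -> miss, frames (4 6 9)
4 -> hit
6 -> hit
5 -> miss, evict 9, frames (4 6 5)
4 -> hit
5 -> hit
Hits: 4 of 8 references → 4/8 = 0.5000.

0.50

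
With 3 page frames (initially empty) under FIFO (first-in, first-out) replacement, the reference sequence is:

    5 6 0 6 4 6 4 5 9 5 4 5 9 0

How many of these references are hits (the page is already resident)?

5: miss, frames {5}
6: miss, frames {5,6}
0: miss, frames {5,6,0}
6: hit
4: miss, evict 5, frames {6,0,4}
6: hit
4: hit
5: miss, evict 6, frames {0,4,5}
9: miss, evict 0, frames {4,5,9}
5: hit
4: hit
5: hit
9: hit
0: miss, evict 4, frames {5,9,0}
Hits: 7.

7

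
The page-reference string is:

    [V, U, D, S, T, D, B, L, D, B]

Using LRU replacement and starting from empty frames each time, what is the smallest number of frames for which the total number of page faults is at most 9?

f=1: 10 faults
f=2: 10 faults
f=3: 7 faults
f=4: 7 faults
f=5: 7 faults
f=6: 7 faults
f=7: 7 faults
Smallest f with faults ≤ 9 is 3.

3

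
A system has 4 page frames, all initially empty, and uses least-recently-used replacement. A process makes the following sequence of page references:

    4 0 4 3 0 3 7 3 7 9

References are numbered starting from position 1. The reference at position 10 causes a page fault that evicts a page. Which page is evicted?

pos 1: 4 → fault, frames (4)
pos 2: 0 → fault, frames (4 0)
pos 3: 4 → hit
pos 4: 3 → fault, frames (0 4 3)
pos 5: 0 → hit
pos 6: 3 → hit
pos 7: 7 → fault, frames (4 0 3 7)
pos 8: 3 → hit
pos 9: 7 → hit
pos 10: 9 → fault, evict 4, frames (0 3 7 9)
At position 10, page 4 is evicted.

4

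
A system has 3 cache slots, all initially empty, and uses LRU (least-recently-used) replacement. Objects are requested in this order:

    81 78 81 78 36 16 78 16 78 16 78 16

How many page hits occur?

8

81 -> fault, frames {81}
78 -> fault, frames {81,78}
81 -> hit
78 -> hit
36 -> fault, frames {81,78,36}
16 -> fault, evict 81, frames {78,36,16}
78 -> hit
16 -> hit
78 -> hit
16 -> hit
78 -> hit
16 -> hit
Hits: 8.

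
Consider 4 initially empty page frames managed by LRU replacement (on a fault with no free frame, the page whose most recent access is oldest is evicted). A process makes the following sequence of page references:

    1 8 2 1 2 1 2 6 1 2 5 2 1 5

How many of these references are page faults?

5

1: fault, frames (1)
8: fault, frames (1 8)
2: fault, frames (1 8 2)
1: hit
2: hit
1: hit
2: hit
6: fault, frames (8 1 2 6)
1: hit
2: hit
5: fault, evict 8, frames (6 1 2 5)
2: hit
1: hit
5: hit
Page faults: 5.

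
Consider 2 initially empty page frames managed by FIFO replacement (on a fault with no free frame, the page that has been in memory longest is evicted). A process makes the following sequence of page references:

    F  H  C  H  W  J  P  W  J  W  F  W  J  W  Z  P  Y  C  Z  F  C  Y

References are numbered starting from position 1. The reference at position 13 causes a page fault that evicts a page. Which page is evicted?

F

pos 1: F → miss, frames [F]
pos 2: H → miss, frames [F, H]
pos 3: C → miss, evict F, frames [H, C]
pos 4: H → hit
pos 5: W → miss, evict H, frames [C, W]
pos 6: J → miss, evict C, frames [W, J]
pos 7: P → miss, evict W, frames [J, P]
pos 8: W → miss, evict J, frames [P, W]
pos 9: J → miss, evict P, frames [W, J]
pos 10: W → hit
pos 11: F → miss, evict W, frames [J, F]
pos 12: W → miss, evict J, frames [F, W]
pos 13: J → miss, evict F, frames [W, J]
At position 13, page F is evicted.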